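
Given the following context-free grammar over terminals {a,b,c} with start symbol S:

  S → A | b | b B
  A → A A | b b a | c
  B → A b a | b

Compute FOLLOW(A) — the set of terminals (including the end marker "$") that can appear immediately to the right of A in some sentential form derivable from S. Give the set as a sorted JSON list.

FIRST iteration:
round 1:
  A via A→b b a: +{b}
  A via A→c: +{c}
  B via B→A b a: +{b,c}
  S via S→A: +{b,c}
  FIRST(S)={b,c}  FIRST(A)={b,c}  FIRST(B)={b,c}
round 2: done
  FIRST(S)={b,c}  FIRST(A)={b,c}  FIRST(B)={b,c}

Compute FOLLOW by fixpoint:
FOLLOW(S) := {$}
round 1:
  A→A A: FOLLOW(A) ⊇ FIRST(A) = {b,c}; new: +{b,c}
  S→A: FOLLOW(A) ⊇ FOLLOW(S) ⊇ {$}; new: +{$}
  S→b B: FOLLOW(B) ⊇ FOLLOW(S) ⊇ {$}; new: +{$}
  S: {$}  A: {$,b,c}  B: {$}
round 2: — fixpoint
  S: {$}  A: {$,b,c}  B: {$}

FOLLOW(A) = ["$", "b", "c"]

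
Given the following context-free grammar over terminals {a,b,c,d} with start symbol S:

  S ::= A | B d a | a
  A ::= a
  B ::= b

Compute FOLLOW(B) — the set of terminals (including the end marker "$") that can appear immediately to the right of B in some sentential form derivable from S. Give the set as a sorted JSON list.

FIRST sets, iterate to fixpoint:
round 1:
  A via A→a: +{a}
  B via B→b: +{b}
  S via S→A: +{a}
  S via S→B d a: +{b}
  S: {a,b}  A: {a}  B: {b}
round 2: — fixpoint
  S: {a,b}  A: {a}  B: {b}

FOLLOW sets:
FOLLOW(S) := {$}
pass 1:
  S→A: FOLLOW(A) ⊇ FOLLOW(S) ⊇ {$}; new: +{$}
  S→B d a: FOLLOW(B) ⊇ FIRST(d) = {d}; new: +{d}
  FOLLOW[S]={$}  FOLLOW[A]={$}  FOLLOW[B]={d}
pass 2: — fixpoint
  FOLLOW[S]={$}  FOLLOW[A]={$}  FOLLOW[B]={d}

FOLLOW(B) = ["d"]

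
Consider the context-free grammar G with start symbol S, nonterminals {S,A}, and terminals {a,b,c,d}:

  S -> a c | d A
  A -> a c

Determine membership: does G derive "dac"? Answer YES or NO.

Convert to CNF:
  S -> T0 T1 | T2 A
  A -> T0 T1
  T0 -> a
  T1 -> c
  T2 -> d

Fill CYK table bottom-up:
  T[0,0] 'd' = {T2}  orig:{}
  T[1,1] 'a' = {T0}  orig:{}
  T[2,2] 'c' = {T1}  orig:{}
  T[0,1] 'da' = ∅
  T[1,2] 'ac' = {A,S}
  T[0,2] 'dac' = {S}

S ∈ T[0,2] ⇒ YES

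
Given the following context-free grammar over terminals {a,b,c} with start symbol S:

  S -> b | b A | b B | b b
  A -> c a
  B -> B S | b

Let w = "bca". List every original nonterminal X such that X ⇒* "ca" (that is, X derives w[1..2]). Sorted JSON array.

Convert to CNF:
  S -> T2 A | T2 B | T2 T2 | b
  A -> T0 T1
  B -> B S | b
  T0 -> c
  T1 -> a
  T2 -> b

Fill CYK table bottom-up — only the sub-triangle for w[1..2]:
  cell(1,1) c: {T0}  orig:{}
  cell(2,2) a: {T1}  orig:{}
  cell(1,2) ca: {A}

Original NTs in T[1,2] deriving "ca": ["A"]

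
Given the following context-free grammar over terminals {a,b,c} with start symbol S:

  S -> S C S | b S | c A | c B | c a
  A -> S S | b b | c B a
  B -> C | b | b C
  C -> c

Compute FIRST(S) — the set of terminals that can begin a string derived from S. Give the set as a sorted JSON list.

FIRST sets, iterate to fixpoint:
[1]
  A via A→b b: +{b}
  A via A→c B a: +{c}
  B via B→b: +{b}
  C via C→c: +{c}
  S via S→b S: +{b}
  S via S→c A: +{c}
  FIRST[S]={b,c}  FIRST[A]={b,c}  FIRST[B]={b}  FIRST[C]={c}
[2]
  B via B→C: +{c}
  FIRST[S]={b,c}  FIRST[A]={b,c}  FIRST[B]={b,c}  FIRST[C]={c}
[3] done
  FIRST[S]={b,c}  FIRST[A]={b,c}  FIRST[B]={b,c}  FIRST[C]={c}

FIRST(S) = ["b", "c"]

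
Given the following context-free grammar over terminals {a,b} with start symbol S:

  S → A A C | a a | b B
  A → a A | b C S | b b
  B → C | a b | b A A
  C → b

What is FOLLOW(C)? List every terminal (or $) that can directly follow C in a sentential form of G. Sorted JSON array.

Compute FIRST by fixpoint:
pass 1:
  A via A→a A: +{a}
  A via A→b C S: +{b}
  B via B→a b: +{a}
  B via B→b A A: +{b}
  C via C→b: +{b}
  S via S→A A C: +{a,b}
  S: {a,b}  A: {a,b}  B: {a,b}  C: {b}
pass 2: done
  S: {a,b}  A: {a,b}  B: {a,b}  C: {b}

Compute FOLLOW by fixpoint:
initialize: $ ∈ FOLLOW(S)
pass 1:
  A→b C S: FOLLOW(C) ⊇ FIRST(S) = {a,b}; new: +{a,b}
  B→b A A: FOLLOW(A) ⊇ FIRST(A) = {a,b}; new: +{a,b}
  S→A A C: FOLLOW(C) ⊇ FOLLOW(S) ⊇ {$}; new: +{$}
  S→b B: FOLLOW(B) ⊇ FOLLOW(S) ⊇ {$}; new: +{$}
  FOLLOW[S]={$}  FOLLOW[A]={a,b}  FOLLOW[B]={$}  FOLLOW[C]={$,a,b}
pass 2:
  A→b C S: FOLLOW(S) ⊇ FOLLOW(A) ⊇ {a,b}; new: +{a,b}
  B→b A A: FOLLOW(A) ⊇ FOLLOW(B) ⊇ {$}; new: +{$}
  S→b B: FOLLOW(B) ⊇ FOLLOW(S) ⊇ {$,a,b}; new: +{a,b}
  FOLLOW[S]={$,a,b}  FOLLOW[A]={$,a,b}  FOLLOW[B]={$,a,b}  FOLLOW[C]={$,a,b}
pass 3: — fixpoint
  FOLLOW[S]={$,a,b}  FOLLOW[A]={$,a,b}  FOLLOW[B]={$,a,b}  FOLLOW[C]={$,a,b}

FOLLOW(C) = ["$", "a", "b"]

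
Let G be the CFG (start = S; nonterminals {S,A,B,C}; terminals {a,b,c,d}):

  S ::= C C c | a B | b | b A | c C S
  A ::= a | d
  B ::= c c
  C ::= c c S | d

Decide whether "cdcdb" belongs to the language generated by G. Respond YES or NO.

Convert to CNF:
  S -> C X4 | T0 X5 | T1 B | T2 A | b
  A -> a | d
  B -> T0 T0
  C -> T0 X3 | d
  T0 -> c
  T1 -> a
  T2 -> b
  X3 -> T0 S
  X4 -> C T0
  X5 -> C S

CYK fill:
  cell(0,0) c: {T0}  orig:{}
  cell(1,1) d: {A,C}
  cell(2,2) c: {T0}  orig:{}
  cell(3,3) d: {A,C}
  cell(4,4) b: {S,T2}  orig:{S}
  cell(0,1) cd: ∅
  cell(1,2) dc: {X4}  orig:{}
  cell(2,3) cd: ∅
  cell(3,4) db: {X5}  orig:{}
  cell(0,2) cdc: ∅
  cell(1,3) dcd: ∅
  cell(2,4) cdb: {S}
  cell(0,3) cdcd: ∅
  cell(1,4) dcdb: {X5}  orig:{}
  cell(0,4) cdcdb: {S}

S ∈ T[0,4] ⇒ YES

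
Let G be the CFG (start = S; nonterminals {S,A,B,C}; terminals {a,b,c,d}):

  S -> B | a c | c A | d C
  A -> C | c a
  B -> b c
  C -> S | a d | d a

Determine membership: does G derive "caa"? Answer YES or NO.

CNF form of G:
  S -> T0 T1 | T1 A | T2 C | T3 T1
  A -> T0 T1 | T0 T2 | T1 A | T1 T0 | T2 C | T2 T0 | T3 T1
  B -> T3 T1
  C -> T0 T1 | T0 T2 | T1 A | T2 C | T2 T0 | T3 T1
  T0 -> a
  T1 -> c
  T2 -> d
  T3 -> b

CYK fill:
  [0..0]={T1}  "c"  orig:{}
  [1..1]={T0}  "a"  orig:{}
  [2..2]={T0}  "a"  orig:{}
  [0..1]={A}  "ca"
  [1..2]=∅  "aa"
  [0..2]=∅  "caa"

S ∉ T[0,2] ⇒ NO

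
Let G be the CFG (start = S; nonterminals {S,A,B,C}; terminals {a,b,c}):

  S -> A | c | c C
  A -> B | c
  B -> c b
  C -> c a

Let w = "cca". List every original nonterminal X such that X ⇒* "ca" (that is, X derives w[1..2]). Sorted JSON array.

CNF form of G:
  S -> T0 C | T0 T1 | c
  A -> T0 T1 | c
  B -> T0 T1
  C -> T0 T2
  T0 -> c
  T1 -> b
  T2 -> a

Fill CYK table bottom-up — only the sub-triangle for w[1..2]:
  T[1,1] 'c' = {A,S,T0}  orig:{A,S}
  T[2,2] 'a' = {T2}  orig:{}
  T[1,2] 'ca' = {C}

Original NTs in T[1,2] deriving "ca": ["C"]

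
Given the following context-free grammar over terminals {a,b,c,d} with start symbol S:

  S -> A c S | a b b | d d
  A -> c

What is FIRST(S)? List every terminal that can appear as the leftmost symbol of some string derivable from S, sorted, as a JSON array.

Compute FIRST by fixpoint:
iter 1:
  A via A→c: +{c}
  S via S→A c S: +{c}
  S via S→a b b: +{a}
  S via S→d d: +{d}
  FIRST[S]={a,c,d}  FIRST[A]={c}
iter 2: (stable)
  FIRST[S]={a,c,d}  FIRST[A]={c}

FIRST(S) = ["a", "c", "d"]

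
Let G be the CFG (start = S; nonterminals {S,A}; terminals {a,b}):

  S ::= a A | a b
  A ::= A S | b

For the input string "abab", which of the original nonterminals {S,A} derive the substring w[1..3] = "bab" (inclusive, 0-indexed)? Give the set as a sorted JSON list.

CNF form of G:
  S -> T0 A | T0 T1
  A -> A S | b
  T0 -> a
  T1 -> b

CYK table (by increasing span) — only the sub-triangle for w[1..3]:
  T[1,1] 'b' = {A,T1}  orig:{A}
  T[2,2] 'a' = {T0}  orig:{}
  T[3,3] 'b' = {A,T1}  orig:{A}
  T[1,2] 'ba' = ∅
  T[2,3] 'ab' = {S}
  T[1,3] 'bab' = {A}

Original NTs in T[1,3] deriving "bab": ["A"]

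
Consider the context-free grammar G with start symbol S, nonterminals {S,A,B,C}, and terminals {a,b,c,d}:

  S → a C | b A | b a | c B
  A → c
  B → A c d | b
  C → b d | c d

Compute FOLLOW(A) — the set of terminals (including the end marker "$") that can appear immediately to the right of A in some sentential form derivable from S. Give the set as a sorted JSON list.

Compute FIRST by fixpoint:
pass 1:
  A via A→c: +{c}
  B via B→A c d: +{c}
  B via B→b: +{b}
  C via C→b d: +{b}
  C via C→c d: +{c}
  S via S→a C: +{a}
  S via S→b A: +{b}
  S via S→c B: +{c}
  FIRST(S)={a,b,c}  FIRST(A)={c}  FIRST(B)={b,c}  FIRST(C)={b,c}
pass 2: — fixpoint
  FIRST(S)={a,b,c}  FIRST(A)={c}  FIRST(B)={b,c}  FIRST(C)={b,c}

FOLLOW iteration:
FOLLOW(S) := {$}
[1]
  B→A c d: FOLLOW(A) ⊇ FIRST(c) = {c}; new: +{c}
  S→a C: FOLLOW(C) ⊇ FOLLOW(S) ⊇ {$}; new: +{$}
  S→b A: FOLLOW(A) ⊇ FOLLOW(S) ⊇ {$}; new: +{$}
  S→c B: FOLLOW(B) ⊇ FOLLOW(S) ⊇ {$}; new: +{$}
  FOLLOW(S)={$}  FOLLOW(A)={$,c}  FOLLOW(B)={$}  FOLLOW(C)={$}
[2] (stable)
  FOLLOW(S)={$}  FOLLOW(A)={$,c}  FOLLOW(B)={$}  FOLLOW(C)={$}

FOLLOW(A) = ["$", "c"]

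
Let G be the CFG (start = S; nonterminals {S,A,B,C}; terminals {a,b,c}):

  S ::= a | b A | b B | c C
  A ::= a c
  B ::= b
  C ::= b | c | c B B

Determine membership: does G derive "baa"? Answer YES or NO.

CNF form of G:
  S -> T1 C | T2 A | T2 B | a
  A -> T0 T1
  B -> b
  C -> T1 X3 | b | c
  T0 -> a
  T1 -> c
  T2 -> b
  X3 -> B B

Fill CYK table bottom-up:
  T[0,0] 'b' = {B,C,T2}  orig:{B,C}
  T[1,1] 'a' = {S,T0}  orig:{S}
  T[2,2] 'a' = {S,T0}  orig:{S}
  T[0,1] 'ba' = ∅
  T[1,2] 'aa' = ∅
  T[0,2] 'baa' = ∅

S ∉ T[0,2] ⇒ NO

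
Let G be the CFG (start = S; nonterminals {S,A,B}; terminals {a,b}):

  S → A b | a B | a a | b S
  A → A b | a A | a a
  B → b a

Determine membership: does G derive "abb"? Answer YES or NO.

CNF form of G:
  S -> A T0 | T0 S | T1 B | T1 T1
  A -> A T0 | T1 A | T1 T1
  B -> T0 T1
  T0 -> b
  T1 -> a

CYK table (by increasing span):
  cell(0,0) a: {T1}  orig:{}
  cell(1,1) b: {T0}  orig:{}
  cell(2,2) b: {T0}  orig:{}
  cell(0,1) ab: ∅
  cell(1,2) bb: ∅
  cell(0,2) abb: ∅

S ∉ T[0,2] ⇒ NO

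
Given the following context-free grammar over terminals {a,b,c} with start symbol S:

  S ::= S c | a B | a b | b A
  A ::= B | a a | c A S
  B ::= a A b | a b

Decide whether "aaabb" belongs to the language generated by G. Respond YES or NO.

Convert to CNF:
  S -> S T2 | T0 B | T0 T1 | T1 A
  A -> T0 T0 | T0 T1 | T0 X3 | T2 X4
  B -> T0 T1 | T0 X5
  T0 -> a
  T1 -> b
  T2 -> c
  X3 -> A T1
  X4 -> A S
  X5 -> A T1

CYK table (by increasing span):
  [0..0]={T0}  "a"  orig:{}
  [1..1]={T0}  "a"  orig:{}
  [2..2]={T0}  "a"  orig:{}
  [3..3]={T1}  "b"  orig:{}
  [4..4]={T1}  "b"  orig:{}
  [0..1]={A}  "aa"
  [1..2]={A}  "aa"
  [2..3]={A,B,S}  "ab"
  [3..4]=∅  "bb"
  [0..2]=∅  "aaa"
  [1..3]={S,X3,X5}  "aab"  orig:{S}
  [2..4]={X3,X5}  "abb"  orig:{}
  [0..3]={A,B,X4}  "aaab"  orig:{A,B}
  [1..4]={A,B}  "aabb"
  [0..4]={S,X3,X5}  "aaabb"  orig:{S}

S ∈ T[0,4] ⇒ YES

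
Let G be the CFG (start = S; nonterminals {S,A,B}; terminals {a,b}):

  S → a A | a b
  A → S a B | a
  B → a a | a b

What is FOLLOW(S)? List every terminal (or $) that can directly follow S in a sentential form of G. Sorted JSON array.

Compute FIRST by fixpoint:
pass 1:
  A via A→a: +{a}
  B via B→a a: +{a}
  S via S→a A: +{a}
  S: {a}  A: {a}  B: {a}
pass 2: done
  S: {a}  A: {a}  B: {a}

FOLLOW iteration:
seed FOLLOW(S) with $
iter 1:
  A→S a B: FOLLOW(S) ⊇ FIRST(a) = {a}; new: +{a}
  S→a A: FOLLOW(A) ⊇ FOLLOW(S) ⊇ {$,a}; new: +{$,a}
  FOLLOW(S)={$,a}  FOLLOW(A)={$,a}  FOLLOW(B)={}
iter 2:
  A→S a B: FOLLOW(B) ⊇ FOLLOW(A) ⊇ {$,a}; new: +{$,a}
  FOLLOW(S)={$,a}  FOLLOW(A)={$,a}  FOLLOW(B)={$,a}
iter 3: done
  FOLLOW(S)={$,a}  FOLLOW(A)={$,a}  FOLLOW(B)={$,a}

FOLLOW(S) = ["$", "a"]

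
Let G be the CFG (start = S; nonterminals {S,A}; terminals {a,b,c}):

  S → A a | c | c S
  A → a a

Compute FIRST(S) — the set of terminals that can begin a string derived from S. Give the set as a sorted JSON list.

FIRST iteration:
round 1:
  A via A→a a: +{a}
  S via S→A a: +{a}
  S via S→c: +{c}
  S: {a,c}  A: {a}
round 2: done
  S: {a,c}  A: {a}

FIRST(S) = ["a", "c"]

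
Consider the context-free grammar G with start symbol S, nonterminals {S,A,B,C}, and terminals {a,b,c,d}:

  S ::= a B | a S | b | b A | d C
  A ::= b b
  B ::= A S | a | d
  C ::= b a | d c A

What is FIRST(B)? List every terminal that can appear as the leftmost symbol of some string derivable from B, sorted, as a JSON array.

Compute FIRST by fixpoint:
pass 1:
  A via A→b b: +{b}
  B via B→A S: +{b}
  B via B→a: +{a}
  B via B→d: +{d}
  C via C→b a: +{b}
  C via C→d c A: +{d}
  S via S→a B: +{a}
  S via S→b: +{b}
  S via S→d C: +{d}
  S: {a,b,d}  A: {b}  B: {a,b,d}  C: {b,d}
pass 2: (no change)
  S: {a,b,d}  A: {b}  B: {a,b,d}  C: {b,d}

FIRST(B) = ["a", "b", "d"]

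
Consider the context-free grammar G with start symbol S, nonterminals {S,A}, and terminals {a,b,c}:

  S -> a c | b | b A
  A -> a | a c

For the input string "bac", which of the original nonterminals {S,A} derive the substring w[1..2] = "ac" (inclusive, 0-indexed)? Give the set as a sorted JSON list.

CNF form of G:
  S -> T0 T1 | T2 A | b
  A -> T0 T1 | a
  T0 -> a
  T1 -> c
  T2 -> b

CYK fill, restricted to cells inside w[1..2]:
  T[1,1] 'a' = {A,T0}  orig:{A}
  T[2,2] 'c' = {T1}  orig:{}
  T[1,2] 'ac' = {A,S}

Original NTs in T[1,2] deriving "ac": ["A", "S"]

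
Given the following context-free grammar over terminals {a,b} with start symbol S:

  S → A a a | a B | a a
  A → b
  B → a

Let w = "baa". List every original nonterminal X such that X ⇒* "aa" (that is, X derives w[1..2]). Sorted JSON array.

Convert to CNF:
  S -> A X1 | T0 B | T0 T0
  A -> b
  B -> a
  T0 -> a
  X1 -> T0 T0

CYK table (by increasing span), restricted to cells inside w[1..2]:
  cell(1,1) a: {B,T0}  orig:{B}
  cell(2,2) a: {B,T0}  orig:{B}
  cell(1,2) aa: {S,X1}  orig:{S}

Original NTs in T[1,2] deriving "aa": ["S"]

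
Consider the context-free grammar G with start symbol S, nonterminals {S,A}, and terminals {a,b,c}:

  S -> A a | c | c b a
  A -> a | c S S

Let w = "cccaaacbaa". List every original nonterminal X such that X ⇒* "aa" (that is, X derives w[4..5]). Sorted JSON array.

CNF form of G:
  S -> A T1 | T0 X4 | c
  A -> T0 X3 | a
  T0 -> c
  T1 -> a
  T2 -> b
  X3 -> S S
  X4 -> T2 T1

CYK table (by increasing span), restricted to cells inside w[4..5]:
  T[4,4] 'a' = {A,T1}  orig:{A}
  T[5,5] 'a' = {A,T1}  orig:{A}
  T[4,5] 'aa' = {S}

Original NTs in T[4,5] deriving "aa": ["S"]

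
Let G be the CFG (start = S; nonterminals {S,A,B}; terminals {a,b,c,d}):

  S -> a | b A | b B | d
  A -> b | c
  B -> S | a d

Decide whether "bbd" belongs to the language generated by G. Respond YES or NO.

Convert to CNF:
  S -> T2 A | T2 B | a | d
  A -> b | c
  B -> T0 T1 | T2 A | T2 B | a | d
  T0 -> a
  T1 -> d
  T2 -> b

CYK table (by increasing span):
  [0..0]={A,T2}  "b"  orig:{A}
  [1..1]={A,T2}  "b"  orig:{A}
  [2..2]={B,S,T1}  "d"  orig:{B,S}
  [0..1]={B,S}  "bb"
  [1..2]={B,S}  "bd"
  [0..2]={B,S}  "bbd"

S ∈ T[0,2] ⇒ YES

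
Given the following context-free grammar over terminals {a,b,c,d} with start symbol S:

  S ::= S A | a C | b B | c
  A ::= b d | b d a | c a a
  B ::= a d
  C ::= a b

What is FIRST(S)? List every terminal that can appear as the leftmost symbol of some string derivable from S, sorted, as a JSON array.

FIRST sets, iterate to fixpoint:
round 1:
  A via A→b d: +{b}
  A via A→c a a: +{c}
  B via B→a d: +{a}
  C via C→a b: +{a}
  S via S→a C: +{a}
  S via S→b B: +{b}
  S via S→c: +{c}
  FIRST[S]={a,b,c}  FIRST[A]={b,c}  FIRST[B]={a}  FIRST[C]={a}
round 2: (stable)
  FIRST[S]={a,b,c}  FIRST[A]={b,c}  FIRST[B]={a}  FIRST[C]={a}

FIRST(S) = ["a", "b", "c"]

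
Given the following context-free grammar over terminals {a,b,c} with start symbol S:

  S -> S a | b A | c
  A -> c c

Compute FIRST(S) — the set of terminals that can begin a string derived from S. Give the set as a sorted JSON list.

FIRST sets, iterate to fixpoint:
round 1:
  A via A→c c: +{c}
  S via S→b A: +{b}
  S via S→c: +{c}
  S: {b,c}  A: {c}
round 2: (no change)
  S: {b,c}  A: {c}

FIRST(S) = ["b", "c"]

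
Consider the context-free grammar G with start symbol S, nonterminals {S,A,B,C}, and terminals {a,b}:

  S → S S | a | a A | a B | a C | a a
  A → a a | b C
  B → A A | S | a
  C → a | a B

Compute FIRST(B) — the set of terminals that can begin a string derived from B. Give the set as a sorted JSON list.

FIRST sets, iterate to fixpoint:
pass 1:
  A via A→a a: +{a}
  A via A→b C: +{b}
  B via B→A A: +{a,b}
  C via C→a: +{a}
  S via S→a: +{a}
  FIRST[S]={a}  FIRST[A]={a,b}  FIRST[B]={a,b}  FIRST[C]={a}
pass 2: done
  FIRST[S]={a}  FIRST[A]={a,b}  FIRST[B]={a,b}  FIRST[C]={a}

FIRST(B) = ["a", "b"]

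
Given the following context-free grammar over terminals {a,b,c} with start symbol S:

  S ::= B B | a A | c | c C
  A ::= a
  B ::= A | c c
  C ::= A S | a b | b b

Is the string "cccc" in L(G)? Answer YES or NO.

Convert to CNF:
  S -> B B | T0 C | T1 A | c
  A -> a
  B -> T0 T0 | a
  C -> A S | T1 T2 | T2 T2
  T0 -> c
  T1 -> a
  T2 -> b

Fill CYK table bottom-up:
  cell(0,0) c: {S,T0}  orig:{S}
  cell(1,1) c: {S,T0}  orig:{S}
  cell(2,2) c: {S,T0}  orig:{S}
  cell(3,3) c: {S,T0}  orig:{S}
  cell(0,1) cc: {B}
  cell(1,2) cc: {B}
  cell(2,3) cc: {B}
  cell(0,2) ccc: ∅
  cell(1,3) ccc: ∅
  cell(0,3) cccc: {S}

S ∈ T[0,3] ⇒ YES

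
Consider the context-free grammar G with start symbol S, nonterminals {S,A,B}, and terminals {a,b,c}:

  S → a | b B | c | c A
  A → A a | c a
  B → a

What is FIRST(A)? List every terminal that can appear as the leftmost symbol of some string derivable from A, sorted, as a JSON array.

FIRST sets, iterate to fixpoint:
[1]
  A via A→c a: +{c}
  B via B→a: +{a}
  S via S→a: +{a}
  S via S→b B: +{b}
  S via S→c: +{c}
  FIRST[S]={a,b,c}  FIRST[A]={c}  FIRST[B]={a}
[2] (no change)
  FIRST[S]={a,b,c}  FIRST[A]={c}  FIRST[B]={a}

FIRST(A) = ["c"]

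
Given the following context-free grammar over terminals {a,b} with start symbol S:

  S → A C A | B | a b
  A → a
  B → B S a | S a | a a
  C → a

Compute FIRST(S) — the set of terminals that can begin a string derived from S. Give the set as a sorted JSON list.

FIRST sets, iterate to fixpoint:
[1]
  A via A→a: +{a}
  B via B→a a: +{a}
  C via C→a: +{a}
  S via S→A C A: +{a}
  S: {a}  A: {a}  B: {a}  C: {a}
[2] (stable)
  S: {a}  A: {a}  B: {a}  C: {a}

FIRST(S) = ["a"]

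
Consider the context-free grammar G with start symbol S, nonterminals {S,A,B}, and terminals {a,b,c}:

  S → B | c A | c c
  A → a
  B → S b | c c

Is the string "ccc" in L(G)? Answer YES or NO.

Convert to CNF:
  S -> S T0 | T1 A | T1 T1
  A -> a
  B -> S T0 | T1 T1
  T0 -> b
  T1 -> c

CYK table (by increasing span):
  T[0,0] 'c' = {T1}  orig:{}
  T[1,1] 'c' = {T1}  orig:{}
  T[2,2] 'c' = {T1}  orig:{}
  T[0,1] 'cc' = {B,S}
  T[1,2] 'cc' = {B,S}
  T[0,2] 'ccc' = ∅

S ∉ T[0,2] ⇒ NO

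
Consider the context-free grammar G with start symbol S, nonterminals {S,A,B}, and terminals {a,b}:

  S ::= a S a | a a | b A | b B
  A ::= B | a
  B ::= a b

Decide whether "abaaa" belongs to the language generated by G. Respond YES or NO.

CNF form of G:
  S -> T0 T0 | T0 X2 | T1 A | T1 B
  A -> T0 T1 | a
  B -> T0 T1
  T0 -> a
  T1 -> b
  X2 -> S T0

Fill CYK table bottom-up:
  T[0,0] 'a' = {A,T0}  orig:{A}
  T[1,1] 'b' = {T1}  orig:{}
  T[2,2] 'a' = {A,T0}  orig:{A}
  T[3,3] 'a' = {A,T0}  orig:{A}
  T[4,4] 'a' = {A,T0}  orig:{A}
  T[0,1] 'ab' = {A,B}
  T[1,2] 'ba' = {S}
  T[2,3] 'aa' = {S}
  T[3,4] 'aa' = {S}
  T[0,2] 'aba' = ∅
  T[1,3] 'baa' = {X2}  orig:{}
  T[2,4] 'aaa' = {X2}  orig:{}
  T[0,3] 'abaa' = {S}
  T[1,4] 'baaa' = ∅
  T[0,4] 'abaaa' = {X2}  orig:{}

S ∉ T[0,4] ⇒ NO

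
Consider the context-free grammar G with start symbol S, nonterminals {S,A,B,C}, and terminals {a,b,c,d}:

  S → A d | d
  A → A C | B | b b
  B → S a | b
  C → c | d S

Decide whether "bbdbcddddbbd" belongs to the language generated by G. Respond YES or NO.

Convert to CNF:
  S -> A T2 | d
  A -> A C | S T0 | T1 T1 | b
  B -> S T0 | b
  C -> T2 S | c
  T0 -> a
  T1 -> b
  T2 -> d

Fill CYK table bottom-up:
  T[0,0] 'b' = {A,B,T1}  orig:{A,B}
  T[1,1] 'b' = {A,B,T1}  orig:{A,B}
  T[2,2] 'd' = {S,T2}  orig:{S}
  T[3,3] 'b' = {A,B,T1}  orig:{A,B}
  T[4,4] 'c' = {C}
  T[5,5] 'd' = {S,T2}  orig:{S}
  T[6,6] 'd' = {S,T2}  orig:{S}
  T[7,7] 'd' = {S,T2}  orig:{S}
  T[8,8] 'd' = {S,T2}  orig:{S}
  T[9,9] 'b' = {A,B,T1}  orig:{A,B}
  T[10,10] 'b' = {A,B,T1}  orig:{A,B}
  T[11,11] 'd' = {S,T2}  orig:{S}
  T[0,1] 'bb' = {A}
  T[1,2] 'bd' = {S}
  T[2,3] 'db' = ∅
  T[3,4] 'bc' = {A}
  T[4,5] 'cd' = ∅
  T[5,6] 'dd' = {C}
  T[6,7] 'dd' = {C}
  T[7,8] 'dd' = {C}
  T[8,9] 'db' = ∅
  T[9,10] 'bb' = {A}
  T[10,11] 'bd' = {S}
  T[0,2] 'bbd' = {S}
  T[1,3] 'bdb' = ∅
  T[2,4] 'dbc' = ∅
  T[3,5] 'bcd' = {S}
  T[4,6] 'cdd' = ∅
  T[5,7] 'ddd' = ∅
  T[6,8] 'ddd' = ∅
  T[7,9] 'ddb' = ∅
  T[8,10] 'dbb' = ∅
  T[9,11] 'bbd' = {S}
  T[0,3] 'bbdb' = ∅
  T[1,4] 'bdbc' = ∅
  T[2,5] 'dbcd' = {C}
  T[3,6] 'bcdd' = {A}
  T[4,7] 'cddd' = ∅
  T[5,8] 'dddd' = ∅
  T[6,9] 'dddb' = ∅
  T[7,10] 'ddbb' = ∅
  T[8,11] 'dbbd' = {C}
  T[0,4] 'bbdbc' = ∅
  T[1,5] 'bdbcd' = {A}
  T[2,6] 'dbcdd' = ∅
  T[3,7] 'bcddd' = {S}
  T[4,8] 'cdddd' = ∅
  T[5,9] 'ddddb' = ∅
  T[6,10] 'dddbb' = ∅
  T[7,11] 'ddbbd' = ∅
  T[0,5] 'bbdbcd' = {A}
  T[1,6] 'bdbcdd' = {S}
  T[2,7] 'dbcddd' = {C}
  T[3,8] 'bcdddd' = {A}
  T[4,9] 'cddddb' = ∅
  T[5,10] 'ddddbb' = ∅
  T[6,11] 'dddbbd' = ∅
  T[0,6] 'bbdbcdd' = {S}
  T[1,7] 'bdbcddd' = {A}
  T[2,8] 'dbcdddd' = ∅
  T[3,9] 'bcddddb' = ∅
  T[4,10] 'cddddbb' = ∅
  T[5,11] 'ddddbbd' = ∅
  T[0,7] 'bbdbcddd' = {A}
  T[1,8] 'bdbcdddd' = {S}
  T[2,9] 'dbcddddb' = ∅
  T[3,10] 'bcddddbb' = ∅
  T[4,11] 'cddddbbd' = ∅
  T[0,8] 'bbdbcdddd' = {S}
  T[1,9] 'bdbcddddb' = ∅
  T[2,10] 'dbcddddbb' = ∅
  T[3,11] 'bcddddbbd' = ∅
  T[0,9] 'bbdbcddddb' = ∅
  T[1,10] 'bdbcddddbb' = ∅
  T[2,11] 'dbcddddbbd' = ∅
  T[0,10] 'bbdbcddddbb' = ∅
  T[1,11] 'bdbcddddbbd' = {A}
  T[0,11] 'bbdbcddddbbd' = {A}

S ∉ T[0,11] ⇒ NO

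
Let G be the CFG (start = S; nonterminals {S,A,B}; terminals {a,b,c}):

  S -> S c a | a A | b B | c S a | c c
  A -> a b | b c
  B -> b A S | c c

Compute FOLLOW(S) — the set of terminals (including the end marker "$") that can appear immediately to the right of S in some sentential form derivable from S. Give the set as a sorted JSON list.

Compute FIRST by fixpoint:
[1]
  A via A→a b: +{a}
  A via A→b c: +{b}
  B via B→b A S: +{b}
  B via B→c c: +{c}
  S via S→a A: +{a}
  S via S→b B: +{b}
  S via S→c S a: +{c}
  S: {a,b,c}  A: {a,b}  B: {b,c}
[2] (stable)
  S: {a,b,c}  A: {a,b}  B: {b,c}

FOLLOW iteration:
initialize: $ ∈ FOLLOW(S)
[1]
  B→b A S: FOLLOW(A) ⊇ FIRST(S) = {a,b,c}; new: +{a,b,c}
  S→S c a: FOLLOW(S) ⊇ FIRST(c) = {c}; new: +{c}
  S→a A: FOLLOW(A) ⊇ FOLLOW(S) ⊇ {$,c}; new: +{$}
  S→b B: FOLLOW(B) ⊇ FOLLOW(S) ⊇ {$,c}; new: +{$,c}
  S→c S a: FOLLOW(S) ⊇ FIRST(a) = {a}; new: +{a}
  FOLLOW[S]={$,a,c}  FOLLOW[A]={$,a,b,c}  FOLLOW[B]={$,c}
[2]
  S→b B: FOLLOW(B) ⊇ FOLLOW(S) ⊇ {$,a,c}; new: +{a}
  FOLLOW[S]={$,a,c}  FOLLOW[A]={$,a,b,c}  FOLLOW[B]={$,a,c}
[3] (no change)
  FOLLOW[S]={$,a,c}  FOLLOW[A]={$,a,b,c}  FOLLOW[B]={$,a,c}

FOLLOW(S) = ["$", "a", "c"]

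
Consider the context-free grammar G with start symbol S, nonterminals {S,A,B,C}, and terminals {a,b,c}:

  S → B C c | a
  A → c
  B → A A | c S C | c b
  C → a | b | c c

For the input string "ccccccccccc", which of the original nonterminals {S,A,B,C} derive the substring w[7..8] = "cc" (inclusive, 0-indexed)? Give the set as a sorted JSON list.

Convert to CNF:
  S -> B X3 | a
  A -> c
  B -> A A | T0 T1 | T0 X2
  C -> T0 T0 | a | b
  T0 -> c
  T1 -> b
  X2 -> S C
  X3 -> C T0

CYK fill (cells [i..j] with 7 ≤ i ≤ j ≤ 8 only):
  T[7,7] 'c' = {A,T0}  orig:{A}
  T[8,8] 'c' = {A,T0}  orig:{A}
  T[7,8] 'cc' = {B,C}

Original NTs in T[7,8] deriving "cc": ["B", "C"]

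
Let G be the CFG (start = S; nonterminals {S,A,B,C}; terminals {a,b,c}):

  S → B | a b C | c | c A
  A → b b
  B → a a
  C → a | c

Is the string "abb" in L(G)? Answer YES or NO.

Convert to CNF:
  S -> T1 T1 | T1 X3 | T2 A | c
  A -> T0 T0
  B -> T1 T1
  C -> a | c
  T0 -> b
  T1 -> a
  T2 -> c
  X3 -> T0 C

CYK table (by increasing span):
  cell(0,0) a: {C,T1}  orig:{C}
  cell(1,1) b: {T0}  orig:{}
  cell(2,2) b: {T0}  orig:{}
  cell(0,1) ab: ∅
  cell(1,2) bb: {A}
  cell(0,2) abb: ∅

S ∉ T[0,2] ⇒ NO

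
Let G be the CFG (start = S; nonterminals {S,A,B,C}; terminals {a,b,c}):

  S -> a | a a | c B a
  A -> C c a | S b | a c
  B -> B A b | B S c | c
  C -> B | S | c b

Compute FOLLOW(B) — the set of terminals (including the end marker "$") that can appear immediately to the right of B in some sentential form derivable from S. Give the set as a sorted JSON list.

Compute FIRST by fixpoint:
[1]
  A via A→a c: +{a}
  B via B→c: +{c}
  C via C→B: +{c}
  S via S→a: +{a}
  S via S→c B a: +{c}
  FIRST(S)={a,c}  FIRST(A)={a}  FIRST(B)={c}  FIRST(C)={c}
[2]
  A via A→C c a: +{c}
  C via C→S: +{a}
  FIRST(S)={a,c}  FIRST(A)={a,c}  FIRST(B)={c}  FIRST(C)={a,c}
[3] (no change)
  FIRST(S)={a,c}  FIRST(A)={a,c}  FIRST(B)={c}  FIRST(C)={a,c}

FOLLOW sets:
seed FOLLOW(S) with $
[1]
  A→C c a: FOLLOW(C) ⊇ FIRST(c) = {c}; new: +{c}
  A→S b: FOLLOW(S) ⊇ FIRST(b) = {b}; new: +{b}
  B→B A b: FOLLOW(B) ⊇ FIRST(A) = {a,c}; new: +{a,c}
  B→B A b: FOLLOW(A) ⊇ FIRST(b) = {b}; new: +{b}
  B→B S c: FOLLOW(S) ⊇ FIRST(c) = {c}; new: +{c}
  S: {$,b,c}  A: {b}  B: {a,c}  C: {c}
[2] done
  S: {$,b,c}  A: {b}  B: {a,c}  C: {c}

FOLLOW(B) = ["a", "c"]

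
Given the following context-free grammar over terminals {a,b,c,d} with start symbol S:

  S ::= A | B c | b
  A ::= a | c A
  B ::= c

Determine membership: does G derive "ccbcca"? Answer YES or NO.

CNF form of G:
  S -> B T0 | T0 A | a | b
  A -> T0 A | a
  B -> c
  T0 -> c

Fill CYK table bottom-up:
  cell(0,0) c: {B,T0}  orig:{B}
  cell(1,1) c: {B,T0}  orig:{B}
  cell(2,2) b: {S}
  cell(3,3) c: {B,T0}  orig:{B}
  cell(4,4) c: {B,T0}  orig:{B}
  cell(5,5) a: {A,S}
  cell(0,1) cc: {S}
  cell(1,2) cb: ∅
  cell(2,3) bc: ∅
  cell(3,4) cc: {S}
  cell(4,5) ca: {A,S}
  cell(0,2) ccb: ∅
  cell(1,3) cbc: ∅
  cell(2,4) bcc: ∅
  cell(3,5) cca: {A,S}
  cell(0,3) ccbc: ∅
  cell(1,4) cbcc: ∅
  cell(2,5) bcca: ∅
  cell(0,4) ccbcc: ∅
  cell(1,5) cbcca: ∅
  cell(0,5) ccbcca: ∅

S ∉ T[0,5] ⇒ NO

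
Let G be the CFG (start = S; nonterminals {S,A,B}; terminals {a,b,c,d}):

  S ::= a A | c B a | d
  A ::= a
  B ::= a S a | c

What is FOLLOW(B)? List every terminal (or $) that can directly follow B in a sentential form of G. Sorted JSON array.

Compute FIRST by fixpoint:
iter 1:
  A via A→a: +{a}
  B via B→a S a: +{a}
  B via B→c: +{c}
  S via S→a A: +{a}
  S via S→c B a: +{c}
  S via S→d: +{d}
  S: {a,c,d}  A: {a}  B: {a,c}
iter 2: (stable)
  S: {a,c,d}  A: {a}  B: {a,c}

Compute FOLLOW by fixpoint:
seed FOLLOW(S) with $
pass 1:
  B→a S a: FOLLOW(S) ⊇ FIRST(a) = {a}; new: +{a}
  S→a A: FOLLOW(A) ⊇ FOLLOW(S) ⊇ {$,a}; new: +{$,a}
  S→c B a: FOLLOW(B) ⊇ FIRST(a) = {a}; new: +{a}
  FOLLOW(S)={$,a}  FOLLOW(A)={$,a}  FOLLOW(B)={a}
pass 2: (no change)
  FOLLOW(S)={$,a}  FOLLOW(A)={$,a}  FOLLOW(B)={a}

FOLLOW(B) = ["a"]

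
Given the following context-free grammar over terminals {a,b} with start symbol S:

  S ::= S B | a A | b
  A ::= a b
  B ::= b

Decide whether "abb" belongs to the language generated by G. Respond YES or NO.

Convert to CNF:
  S -> S B | T0 A | b
  A -> T0 T1
  B -> b
  T0 -> a
  T1 -> b

Fill CYK table bottom-up:
  T[0,0] 'a' = {T0}  orig:{}
  T[1,1] 'b' = {B,S,T1}  orig:{B,S}
  T[2,2] 'b' = {B,S,T1}  orig:{B,S}
  T[0,1] 'ab' = {A}
  T[1,2] 'bb' = {S}
  T[0,2] 'abb' = ∅

S ∉ T[0,2] ⇒ NO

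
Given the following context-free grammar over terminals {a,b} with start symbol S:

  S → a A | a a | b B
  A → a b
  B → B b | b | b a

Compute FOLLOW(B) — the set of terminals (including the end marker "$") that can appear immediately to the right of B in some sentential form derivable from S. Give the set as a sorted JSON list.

Compute FIRST by fixpoint:
pass 1:
  A via A→a b: +{a}
  B via B→b: +{b}
  S via S→a A: +{a}
  S via S→b B: +{b}
  FIRST(S)={a,b}  FIRST(A)={a}  FIRST(B)={b}
pass 2: done
  FIRST(S)={a,b}  FIRST(A)={a}  FIRST(B)={b}

Compute FOLLOW by fixpoint:
seed FOLLOW(S) with $
iter 1:
  B→B b: FOLLOW(B) ⊇ FIRST(b) = {b}; new: +{b}
  S→a A: FOLLOW(A) ⊇ FOLLOW(S) ⊇ {$}; new: +{$}
  S→b B: FOLLOW(B) ⊇ FOLLOW(S) ⊇ {$}; new: +{$}
  FOLLOW[S]={$}  FOLLOW[A]={$}  FOLLOW[B]={$,b}
iter 2: (stable)
  FOLLOW[S]={$}  FOLLOW[A]={$}  FOLLOW[B]={$,b}

FOLLOW(B) = ["$", "b"]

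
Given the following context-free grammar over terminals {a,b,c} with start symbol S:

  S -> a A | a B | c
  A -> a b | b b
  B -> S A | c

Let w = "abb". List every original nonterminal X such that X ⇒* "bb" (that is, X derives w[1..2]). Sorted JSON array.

Convert to CNF:
  S -> T0 A | T0 B | c
  A -> T0 T1 | T1 T1
  B -> S A | c
  T0 -> a
  T1 -> b

CYK table (by increasing span), restricted to cells inside w[1..2]:
  cell(1,1) b: {T1}  orig:{}
  cell(2,2) b: {T1}  orig:{}
  cell(1,2) bb: {A}

Original NTs in T[1,2] deriving "bb": ["A"]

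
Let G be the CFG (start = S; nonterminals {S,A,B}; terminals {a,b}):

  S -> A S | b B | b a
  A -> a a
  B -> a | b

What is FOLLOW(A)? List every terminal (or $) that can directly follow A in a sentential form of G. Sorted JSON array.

FIRST sets, iterate to fixpoint:
iter 1:
  A via A→a a: +{a}
  B via B→a: +{a}
  B via B→b: +{b}
  S via S→A S: +{a}
  S via S→b B: +{b}
  FIRST[S]={a,b}  FIRST[A]={a}  FIRST[B]={a,b}
iter 2: (no change)
  FIRST[S]={a,b}  FIRST[A]={a}  FIRST[B]={a,b}

FOLLOW sets:
initialize: $ ∈ FOLLOW(S)
round 1:
  S→A S: FOLLOW(A) ⊇ FIRST(S) = {a,b}; new: +{a,b}
  S→b B: FOLLOW(B) ⊇ FOLLOW(S) ⊇ {$}; new: +{$}
  FOLLOW(S)={$}  FOLLOW(A)={a,b}  FOLLOW(B)={$}
round 2: done
  FOLLOW(S)={$}  FOLLOW(A)={a,b}  FOLLOW(B)={$}

FOLLOW(A) = ["a", "b"]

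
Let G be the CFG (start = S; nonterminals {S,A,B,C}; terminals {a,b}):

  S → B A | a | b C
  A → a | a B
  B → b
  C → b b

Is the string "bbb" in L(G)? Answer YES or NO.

CNF form of G:
  S -> B A | T1 C | a
  A -> T0 B | a
  B -> b
  C -> T1 T1
  T0 -> a
  T1 -> b

Fill CYK table bottom-up:
  T[0,0] 'b' = {B,T1}  orig:{B}
  T[1,1] 'b' = {B,T1}  orig:{B}
  T[2,2] 'b' = {B,T1}  orig:{B}
  T[0,1] 'bb' = {C}
  T[1,2] 'bb' = {C}
  T[0,2] 'bbb' = {S}

S ∈ T[0,2] ⇒ YES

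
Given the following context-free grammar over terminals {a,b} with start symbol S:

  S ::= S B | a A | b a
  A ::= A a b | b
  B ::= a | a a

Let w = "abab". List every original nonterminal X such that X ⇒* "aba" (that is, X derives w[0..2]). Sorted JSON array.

Convert to CNF:
  S -> S B | T0 A | T1 T0
  A -> A X2 | b
  B -> T0 T0 | a
  T0 -> a
  T1 -> b
  X2 -> T0 T1

CYK fill — only the sub-triangle for w[0..2]:
  T[0,0] 'a' = {B,T0}  orig:{B}
  T[1,1] 'b' = {A,T1}  orig:{A}
  T[2,2] 'a' = {B,T0}  orig:{B}
  T[0,1] 'ab' = {S,X2}  orig:{S}
  T[1,2] 'ba' = {S}
  T[0,2] 'aba' = {S}

Original NTs in T[0,2] deriving "aba": ["S"]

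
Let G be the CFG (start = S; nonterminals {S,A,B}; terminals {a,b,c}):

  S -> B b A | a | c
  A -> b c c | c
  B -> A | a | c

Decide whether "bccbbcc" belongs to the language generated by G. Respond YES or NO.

CNF form of G:
  S -> B X4 | a | c
  A -> T0 X2 | c
  B -> T0 X3 | a | c
  T0 -> b
  T1 -> c
  X2 -> T1 T1
  X3 -> T1 T1
  X4 -> T0 A

CYK table (by increasing span):
  cell(0,0) b: {T0}  orig:{}
  cell(1,1) c: {A,B,S,T1}  orig:{A,B,S}
  cell(2,2) c: {A,B,S,T1}  orig:{A,B,S}
  cell(3,3) b: {T0}  orig:{}
  cell(4,4) b: {T0}  orig:{}
  cell(5,5) c: {A,B,S,T1}  orig:{A,B,S}
  cell(6,6) c: {A,B,S,T1}  orig:{A,B,S}
  cell(0,1) bc: {X4}  orig:{}
  cell(1,2) cc: {X2,X3}  orig:{}
  cell(2,3) cb: ∅
  cell(3,4) bb: ∅
  cell(4,5) bc: {X4}  orig:{}
  cell(5,6) cc: {X2,X3}  orig:{}
  cell(0,2) bcc: {A,B}
  cell(1,3) ccb: ∅
  cell(2,4) cbb: ∅
  cell(3,5) bbc: ∅
  cell(4,6) bcc: {A,B}
  cell(0,3) bccb: ∅
  cell(1,4) ccbb: ∅
  cell(2,5) cbbc: ∅
  cell(3,6) bbcc: {X4}  orig:{}
  cell(0,4) bccbb: ∅
  cell(1,5) ccbbc: ∅
  cell(2,6) cbbcc: {S}
  cell(0,5) bccbbc: ∅
  cell(1,6) ccbbcc: ∅
  cell(0,6) bccbbcc: {S}

S ∈ T[0,6] ⇒ YES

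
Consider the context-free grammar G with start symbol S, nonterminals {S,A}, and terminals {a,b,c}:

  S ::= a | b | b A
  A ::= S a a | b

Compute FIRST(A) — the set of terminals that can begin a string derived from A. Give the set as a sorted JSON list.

FIRST iteration:
iter 1:
  A via A→b: +{b}
  S via S→a: +{a}
  S via S→b: +{b}
  FIRST[S]={a,b}  FIRST[A]={b}
iter 2:
  A via A→S a a: +{a}
  FIRST[S]={a,b}  FIRST[A]={a,b}
iter 3: — fixpoint
  FIRST[S]={a,b}  FIRST[A]={a,b}

FIRST(A) = ["a", "b"]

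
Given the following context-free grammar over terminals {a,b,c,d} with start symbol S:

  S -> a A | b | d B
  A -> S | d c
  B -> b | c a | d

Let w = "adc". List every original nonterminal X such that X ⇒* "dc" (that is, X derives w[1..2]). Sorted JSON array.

Convert to CNF:
  S -> T0 A | T1 B | b
  A -> T0 A | T1 B | T1 T2 | b
  B -> T2 T0 | b | d
  T0 -> a
  T1 -> d
  T2 -> c

Fill CYK table bottom-up, restricted to cells inside w[1..2]:
  cell(1,1) d: {B,T1}  orig:{B}
  cell(2,2) c: {T2}  orig:{}
  cell(1,2) dc: {A}

Original NTs in T[1,2] deriving "dc": ["A"]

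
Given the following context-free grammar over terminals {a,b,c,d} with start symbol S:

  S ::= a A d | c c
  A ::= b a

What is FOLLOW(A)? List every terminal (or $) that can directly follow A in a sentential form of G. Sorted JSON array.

FIRST iteration:
[1]
  A via A→b a: +{b}
  S via S→a A d: +{a}
  S via S→c c: +{c}
  S: {a,c}  A: {b}
[2] done
  S: {a,c}  A: {b}

FOLLOW iteration:
initialize: $ ∈ FOLLOW(S)
round 1:
  S→a A d: FOLLOW(A) ⊇ FIRST(d) = {d}; new: +{d}
  FOLLOW(S)={$}  FOLLOW(A)={d}
round 2: (stable)
  FOLLOW(S)={$}  FOLLOW(A)={d}

FOLLOW(A) = ["d"]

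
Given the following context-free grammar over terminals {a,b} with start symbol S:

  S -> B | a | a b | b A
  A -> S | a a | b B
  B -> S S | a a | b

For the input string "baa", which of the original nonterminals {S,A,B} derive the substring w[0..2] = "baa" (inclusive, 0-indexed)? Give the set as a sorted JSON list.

CNF form of G:
  S -> S S | T0 T0 | T0 T1 | T1 A | a | b
  A -> S S | T0 T0 | T0 T1 | T1 A | T1 B | a | b
  B -> S S | T0 T0 | b
  T0 -> a
  T1 -> b

Fill CYK table bottom-up (cells [i..j] with 0 ≤ i ≤ j ≤ 2 only):
  [0..0]={A,B,S,T1}  "b"  orig:{A,B,S}
  [1..1]={A,S,T0}  "a"  orig:{A,S}
  [2..2]={A,S,T0}  "a"  orig:{A,S}
  [0..1]={A,B,S}  "ba"
  [1..2]={A,B,S}  "aa"
  [0..2]={A,B,S}  "baa"

Original NTs in T[0,2] deriving "baa": ["A", "B", "S"]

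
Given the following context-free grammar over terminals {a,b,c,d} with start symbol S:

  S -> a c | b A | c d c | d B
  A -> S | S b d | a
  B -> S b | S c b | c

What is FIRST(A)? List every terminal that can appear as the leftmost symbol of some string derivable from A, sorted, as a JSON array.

FIRST sets, iterate to fixpoint:
pass 1:
  A via A→a: +{a}
  B via B→c: +{c}
  S via S→a c: +{a}
  S via S→b A: +{b}
  S via S→c d c: +{c}
  S via S→d B: +{d}
  FIRST[S]={a,b,c,d}  FIRST[A]={a}  FIRST[B]={c}
pass 2:
  A via A→S: +{b,c,d}
  B via B→S b: +{a,b,d}
  FIRST[S]={a,b,c,d}  FIRST[A]={a,b,c,d}  FIRST[B]={a,b,c,d}
pass 3: (no change)
  FIRST[S]={a,b,c,d}  FIRST[A]={a,b,c,d}  FIRST[B]={a,b,c,d}

FIRST(A) = ["a", "b", "c", "d"]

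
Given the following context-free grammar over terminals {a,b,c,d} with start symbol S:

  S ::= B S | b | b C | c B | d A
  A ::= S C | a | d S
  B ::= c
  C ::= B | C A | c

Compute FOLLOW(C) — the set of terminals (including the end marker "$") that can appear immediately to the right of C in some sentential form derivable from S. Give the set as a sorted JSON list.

FIRST sets, iterate to fixpoint:
iter 1:
  A via A→a: +{a}
  A via A→d S: +{d}
  B via B→c: +{c}
  C via C→B: +{c}
  S via S→B S: +{c}
  S via S→b: +{b}
  S via S→d A: +{d}
  FIRST(S)={b,c,d}  FIRST(A)={a,d}  FIRST(B)={c}  FIRST(C)={c}
iter 2:
  A via A→S C: +{b,c}
  FIRST(S)={b,c,d}  FIRST(A)={a,b,c,d}  FIRST(B)={c}  FIRST(C)={c}
iter 3: (no change)
  FIRST(S)={b,c,d}  FIRST(A)={a,b,c,d}  FIRST(B)={c}  FIRST(C)={c}

FOLLOW sets:
initialize: $ ∈ FOLLOW(S)
[1]
  A→S C: FOLLOW(S) ⊇ FIRST(C) = {c}; new: +{c}
  C→C A: FOLLOW(C) ⊇ FIRST(A) = {a,b,c,d}; new: +{a,b,c,d}
  C→C A: FOLLOW(A) ⊇ FOLLOW(C) ⊇ {a,b,c,d}; new: +{a,b,c,d}
  S→B S: FOLLOW(B) ⊇ FIRST(S) = {b,c,d}; new: +{b,c,d}
  S→b C: FOLLOW(C) ⊇ FOLLOW(S) ⊇ {$,c}; new: +{$}
  S→c B: FOLLOW(B) ⊇ FOLLOW(S) ⊇ {$,c}; new: +{$}
  S→d A: FOLLOW(A) ⊇ FOLLOW(S) ⊇ {$,c}; new: +{$}
  S: {$,c}  A: {$,a,b,c,d}  B: {$,b,c,d}  C: {$,a,b,c,d}
[2]
  A→d S: FOLLOW(S) ⊇ FOLLOW(A) ⊇ {$,a,b,c,d}; new: +{a,b,d}
  C→B: FOLLOW(B) ⊇ FOLLOW(C) ⊇ {$,a,b,c,d}; new: +{a}
  S: {$,a,b,c,d}  A: {$,a,b,c,d}  B: {$,a,b,c,d}  C: {$,a,b,c,d}
[3] (no change)
  S: {$,a,b,c,d}  A: {$,a,b,c,d}  B: {$,a,b,c,d}  C: {$,a,b,c,d}

FOLLOW(C) = ["$", "a", "b", "c", "d"]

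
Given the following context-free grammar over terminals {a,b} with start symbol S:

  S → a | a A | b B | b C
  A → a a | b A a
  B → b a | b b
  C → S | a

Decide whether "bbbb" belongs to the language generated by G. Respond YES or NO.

CNF form of G:
  S -> T0 A | T1 B | T1 C | a
  A -> T0 T0 | T1 X2
  B -> T1 T0 | T1 T1
  C -> T0 A | T1 B | T1 C | a
  T0 -> a
  T1 -> b
  X2 -> A T0

CYK table (by increasing span):
  T[0,0] 'b' = {T1}  orig:{}
  T[1,1] 'b' = {T1}  orig:{}
  T[2,2] 'b' = {T1}  orig:{}
  T[3,3] 'b' = {T1}  orig:{}
  T[0,1] 'bb' = {B}
  T[1,2] 'bb' = {B}
  T[2,3] 'bb' = {B}
  T[0,2] 'bbb' = {C,S}
  T[1,3] 'bbb' = {C,S}
  T[0,3] 'bbbb' = {C,S}

S ∈ T[0,3] ⇒ YES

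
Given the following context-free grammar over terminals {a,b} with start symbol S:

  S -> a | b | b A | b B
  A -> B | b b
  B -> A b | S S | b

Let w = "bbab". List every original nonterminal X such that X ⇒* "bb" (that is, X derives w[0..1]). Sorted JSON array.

Convert to CNF:
  S -> T0 A | T0 B | a | b
  A -> A T0 | S S | T0 T0 | b
  B -> A T0 | S S | b
  T0 -> b

Fill CYK table bottom-up — only the sub-triangle for w[0..1]:
  cell(0,0) b: {A,B,S,T0}  orig:{A,B,S}
  cell(1,1) b: {A,B,S,T0}  orig:{A,B,S}
  cell(0,1) bb: {A,B,S}

Original NTs in T[0,1] deriving "bb": ["A", "B", "S"]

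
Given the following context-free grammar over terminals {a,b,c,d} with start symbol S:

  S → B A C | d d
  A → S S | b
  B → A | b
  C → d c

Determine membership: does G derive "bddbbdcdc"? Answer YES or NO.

Convert to CNF:
  S -> B X2 | T0 T0
  A -> S S | b
  B -> S S | b
  C -> T0 T1
  T0 -> d
  T1 -> c
  X2 -> A C

CYK fill:
  T[0,0] 'b' = {A,B}
  T[1,1] 'd' = {T0}  orig:{}
  T[2,2] 'd' = {T0}  orig:{}
  T[3,3] 'b' = {A,B}
  T[4,4] 'b' = {A,B}
  T[5,5] 'd' = {T0}  orig:{}
  T[6,6] 'c' = {T1}  orig:{}
  T[7,7] 'd' = {T0}  orig:{}
  T[8,8] 'c' = {T1}  orig:{}
  T[0,1] 'bd' = ∅
  T[1,2] 'dd' = {S}
  T[2,3] 'db' = ∅
  T[3,4] 'bb' = ∅
  T[4,5] 'bd' = ∅
  T[5,6] 'dc' = {C}
  T[6,7] 'cd' = ∅
  T[7,8] 'dc' = {C}
  T[0,2] 'bdd' = ∅
  T[1,3] 'ddb' = ∅
  T[2,4] 'dbb' = ∅
  T[3,5] 'bbd' = ∅
  T[4,6] 'bdc' = {X2}  orig:{}
  T[5,7] 'dcd' = ∅
  T[6,8] 'cdc' = ∅
  T[0,3] 'bddb' = ∅
  T[1,4] 'ddbb' = ∅
  T[2,5] 'dbbd' = ∅
  T[3,6] 'bbdc' = {S}
  T[4,7] 'bdcd' = ∅
  T[5,8] 'dcdc' = ∅
  T[0,4] 'bddbb' = ∅
  T[1,5] 'ddbbd' = ∅
  T[2,6] 'dbbdc' = ∅
  T[3,7] 'bbdcd' = ∅
  T[4,8] 'bdcdc' = ∅
  T[0,5] 'bddbbd' = ∅
  T[1,6] 'ddbbdc' = {A,B}
  T[2,7] 'dbbdcd' = ∅
  T[3,8] 'bbdcdc' = ∅
  T[0,6] 'bddbbdc' = ∅
  T[1,7] 'ddbbdcd' = ∅
  T[2,8] 'dbbdcdc' = ∅
  T[0,7] 'bddbbdcd' = ∅
  T[1,8] 'ddbbdcdc' = {X2}  orig:{}
  T[0,8] 'bddbbdcdc' = {S}

S ∈ T[0,8] ⇒ YES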